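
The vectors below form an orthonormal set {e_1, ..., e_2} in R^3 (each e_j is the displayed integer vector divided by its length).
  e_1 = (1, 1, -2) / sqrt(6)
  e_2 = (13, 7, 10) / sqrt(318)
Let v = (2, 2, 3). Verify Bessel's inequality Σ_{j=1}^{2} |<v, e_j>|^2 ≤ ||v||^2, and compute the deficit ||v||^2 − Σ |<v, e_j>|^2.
Σ |<v, e_j>|^2 = 852/53; ||v||^2 = 17; deficit = 49/53

Write each e_j = u_j / sqrt(<u_j, u_j>) where u_j is the displayed integer vector. Then <v, e_j> = <v, u_j> / sqrt(<u_j, u_j>), so |<v, e_j>|^2 = <v, u_j>^2 / <u_j, u_j>.
Coefficients: <v, e_1> = -2/sqrt(6), <v, e_2> = 70/sqrt(318).
Square and sum: Σ |<v, e_j>|^2 = 852/53.
Compute ||v||^2 = v·v = 17.
Deficit = 17 − 852/53 = 49/53 ≥ 0, confirming Bessel's inequality. (The deficit equals ||v − Σ <v,e_j> e_j||^2, the squared distance from v to span{e_j}.)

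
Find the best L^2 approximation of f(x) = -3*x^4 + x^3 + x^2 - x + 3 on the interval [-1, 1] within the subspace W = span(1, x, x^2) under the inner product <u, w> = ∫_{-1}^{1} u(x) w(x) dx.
g(x) = -11*x^2/7 - 2*x/5 + 114/35

The best approximation g ∈ W is the orthogonal projection of f onto W. Writing g = a_0 + a_1 x + a_2 x^2, the coefficients solve the normal equations G · a = b where
  G_{ij} = <φ_i, φ_j> and b_i = <f, φ_i>, with φ_0 = 1, φ_1 = x, φ_2 = x^2.
G =
  [2, 0, 2/3]
  [0, 2/3, 0]
  [2/3, 0, 2/5],
b = (82/15, -4/15, 54/35).
Solving gives a_0 = 114/35, a_1 = -2/5, a_2 = -11/7, so
  g(x) = -11*x^2/7 - 2*x/5 + 114/35.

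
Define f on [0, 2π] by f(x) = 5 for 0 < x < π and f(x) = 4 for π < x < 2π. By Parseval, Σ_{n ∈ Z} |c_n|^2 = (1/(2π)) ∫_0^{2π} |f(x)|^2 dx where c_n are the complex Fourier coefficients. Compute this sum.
Σ |c_n|^2 = 41/2

Parseval equates the L^2 energy of f (normalised by 1/(2π)) with the ℓ^2 sum of its Fourier coefficients: (1/(2π)) ∫_0^{2π} |f|^2 = Σ |c_n|^2.
Compute the left side: (1/(2π)) [∫_0^π 5^2 dx + ∫_π^{2π} 4^2 dx] = (1/(2π)) · (25π + 16π) = (25 + 16)/2 = 41/2.
So Σ_{n ∈ Z} |c_n|^2 = 41/2.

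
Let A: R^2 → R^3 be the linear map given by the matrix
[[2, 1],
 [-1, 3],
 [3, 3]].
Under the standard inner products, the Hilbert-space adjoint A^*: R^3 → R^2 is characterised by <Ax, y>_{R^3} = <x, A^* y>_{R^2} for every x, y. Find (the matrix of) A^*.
A^* = A^T =
[[2, -1, 3],
 [1, 3, 3]]

For real matrices with standard dot products, the defining identity <Ax, y> = <x, A^* y> gives (Ax)^T y = x^T (A^*) y, i.e. x^T A^T y = x^T (A^*) y. Since this holds for all x, y, we must have A^* = A^T. Therefore
A^* =
[[2, -1, 3],
 [1, 3, 3]].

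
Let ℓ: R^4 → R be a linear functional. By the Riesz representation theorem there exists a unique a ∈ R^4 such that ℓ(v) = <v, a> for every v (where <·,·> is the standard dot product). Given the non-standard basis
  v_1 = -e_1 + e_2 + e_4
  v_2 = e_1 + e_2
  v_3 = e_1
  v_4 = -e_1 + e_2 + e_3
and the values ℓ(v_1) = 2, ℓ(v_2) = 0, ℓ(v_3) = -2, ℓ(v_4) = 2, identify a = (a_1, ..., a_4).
a = (-2, 2, -2, -2)

Write a = (a_1, ..., a_4) in the standard basis. For each basis vector v_i, ℓ(v_i) = <v_i, a> is a linear equation in the a_j's. Collect the n equations into a matrix system V a = ℓ, where row i of V is v_i (expressed in the standard basis). Since V is invertible (lower-triangular with 1s on the diagonal, up to permutation), solve by back-substitution:
  V =
[[-1, 1, 0, 1],
 [1, 1, 0, 0],
 [1, 0, 0, 0],
 [-1, 1, 1, 0]]
  V a = (2, 0, -2, 2)
Solving gives a = (-2, 2, -2, -2).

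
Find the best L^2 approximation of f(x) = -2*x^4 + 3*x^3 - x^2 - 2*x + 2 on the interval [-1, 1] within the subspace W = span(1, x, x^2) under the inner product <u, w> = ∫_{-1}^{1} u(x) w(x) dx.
g(x) = -19*x^2/7 - x/5 + 76/35

The best approximation g ∈ W is the orthogonal projection of f onto W. Writing g = a_0 + a_1 x + a_2 x^2, the coefficients solve the normal equations G · a = b where
  G_{ij} = <φ_i, φ_j> and b_i = <f, φ_i>, with φ_0 = 1, φ_1 = x, φ_2 = x^2.
G =
  [2, 0, 2/3]
  [0, 2/3, 0]
  [2/3, 0, 2/5],
b = (38/15, -2/15, 38/105).
Solving gives a_0 = 76/35, a_1 = -1/5, a_2 = -19/7, so
  g(x) = -19*x^2/7 - x/5 + 76/35.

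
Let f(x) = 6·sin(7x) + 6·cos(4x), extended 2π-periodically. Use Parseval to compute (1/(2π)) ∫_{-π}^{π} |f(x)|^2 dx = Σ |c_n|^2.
Σ |c_n|^2 = 36

Expand |f|^2 and use orthogonality of {sin(nx), cos(mx)} on [-π, π]:
  ∫_{-π}^{π} sin(nx)^2 dx = π, ∫ cos(mx)^2 dx = π, and cross terms integrate to 0.
So ∫_{-π}^{π} f(x)^2 dx = 6^2 · π + 6^2 · π = (36 + 36)π.
Divide by 2π: (36 + 36)/2 = 36.
By Parseval, this equals Σ |c_n|^2.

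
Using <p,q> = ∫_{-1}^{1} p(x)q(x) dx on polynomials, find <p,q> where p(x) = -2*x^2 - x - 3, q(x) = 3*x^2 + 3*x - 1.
<p,q> = -46/15

Expand the product: p(x)·q(x) = -6*x^4 - 9*x^3 - 10*x^2 - 8*x + 3.
∫_{-1}^{1} of each monomial x^k gives [2/(k+1) if k even, 0 if k odd]. Integrating term-by-term (or equivalently evaluating the antiderivative F(x) = -6*x^5/5 - 9*x^4/4 - 10*x^3/3 - 4*x^2 + 3*x at the endpoints):
  F(1) − F(−1) = -467/60 − (-283/60) = -46/15.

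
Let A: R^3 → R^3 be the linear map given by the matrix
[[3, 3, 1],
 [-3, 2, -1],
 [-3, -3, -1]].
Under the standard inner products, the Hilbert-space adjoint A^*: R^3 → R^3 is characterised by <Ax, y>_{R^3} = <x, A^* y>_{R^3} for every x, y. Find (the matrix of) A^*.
A^* = A^T =
[[3, -3, -3],
 [3, 2, -3],
 [1, -1, -1]]

For real matrices with standard dot products, the defining identity <Ax, y> = <x, A^* y> gives (Ax)^T y = x^T (A^*) y, i.e. x^T A^T y = x^T (A^*) y. Since this holds for all x, y, we must have A^* = A^T. Therefore
A^* =
[[3, -3, -3],
 [3, 2, -3],
 [1, -1, -1]].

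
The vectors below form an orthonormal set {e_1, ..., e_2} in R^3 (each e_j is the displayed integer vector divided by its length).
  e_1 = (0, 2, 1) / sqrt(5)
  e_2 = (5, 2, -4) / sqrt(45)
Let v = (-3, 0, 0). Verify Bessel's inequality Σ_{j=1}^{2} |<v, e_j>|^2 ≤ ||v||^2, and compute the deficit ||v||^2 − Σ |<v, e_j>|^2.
Σ |<v, e_j>|^2 = 5; ||v||^2 = 9; deficit = 4

Write each e_j = u_j / sqrt(<u_j, u_j>) where u_j is the displayed integer vector. Then <v, e_j> = <v, u_j> / sqrt(<u_j, u_j>), so |<v, e_j>|^2 = <v, u_j>^2 / <u_j, u_j>.
Coefficients: <v, e_1> = 0/sqrt(5), <v, e_2> = -15/sqrt(45).
Square and sum: Σ |<v, e_j>|^2 = 5.
Compute ||v||^2 = v·v = 9.
Deficit = 9 − 5 = 4 ≥ 0, confirming Bessel's inequality. (The deficit equals ||v − Σ <v,e_j> e_j||^2, the squared distance from v to span{e_j}.)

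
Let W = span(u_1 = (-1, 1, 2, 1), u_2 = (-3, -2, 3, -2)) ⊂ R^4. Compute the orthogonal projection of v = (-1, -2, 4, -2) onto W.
proj_W(v) = (-423/157, -257/157, 438/157, -257/157)

Set up U = [u_1 | ... | u_2] ∈ R^(4×2). The projector onto W = col(U) is P = U (U^T U)^(-1) U^T.
Compute U^T U =
  [7, 5]
  [5, 26],
and U^T v = (5, 23).
Solve U^T U · c = U^T v for the coefficients: c = (15/157, 136/157). The projection is proj_W(v) = U c.
Check: (v - proj_W(v)) · u_1 = 0  (should be 0).
Check: (v - proj_W(v)) · u_2 = 0  (should be 0).
Result: proj_W(v) = (-423/157, -257/157, 438/157, -257/157).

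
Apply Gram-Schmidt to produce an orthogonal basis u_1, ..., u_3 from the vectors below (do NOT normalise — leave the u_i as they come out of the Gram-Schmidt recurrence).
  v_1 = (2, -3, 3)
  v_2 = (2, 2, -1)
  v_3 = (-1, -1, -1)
Orthogonal basis:
  u_1 = (2, -3, 3)
  u_2 = (27/11, 29/22, -7/22)
  u_3 = (45/173, -120/173, -150/173)

Apply the Gram-Schmidt recurrence
  u_1 = v_1
  u_i = v_i − Σ_{j<i} ((v_i · u_j) / (u_j · u_j)) · u_j.

Step by step this gives:
  u_1 = (2, -3, 3)
  u_2 = (27/11, 29/22, -7/22)
  u_3 = (45/173, -120/173, -150/173)

Orthogonality check:
  u_2 · u_1 = 0 (should be 0)
  u_3 · u_1 = 0 (should be 0)
  u_3 · u_2 = 0 (should be 0)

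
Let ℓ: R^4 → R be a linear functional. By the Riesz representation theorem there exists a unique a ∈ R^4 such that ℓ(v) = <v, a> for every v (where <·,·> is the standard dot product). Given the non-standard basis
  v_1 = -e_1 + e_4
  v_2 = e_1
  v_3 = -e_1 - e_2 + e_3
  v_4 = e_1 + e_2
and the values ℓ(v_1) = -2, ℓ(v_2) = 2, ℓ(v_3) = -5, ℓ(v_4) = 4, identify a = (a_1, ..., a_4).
a = (2, 2, -1, 0)

Write a = (a_1, ..., a_4) in the standard basis. For each basis vector v_i, ℓ(v_i) = <v_i, a> is a linear equation in the a_j's. Collect the n equations into a matrix system V a = ℓ, where row i of V is v_i (expressed in the standard basis). Since V is invertible (lower-triangular with 1s on the diagonal, up to permutation), solve by back-substitution:
  V =
[[-1, 0, 0, 1],
 [1, 0, 0, 0],
 [-1, -1, 1, 0],
 [1, 1, 0, 0]]
  V a = (-2, 2, -5, 4)
Solving gives a = (2, 2, -1, 0).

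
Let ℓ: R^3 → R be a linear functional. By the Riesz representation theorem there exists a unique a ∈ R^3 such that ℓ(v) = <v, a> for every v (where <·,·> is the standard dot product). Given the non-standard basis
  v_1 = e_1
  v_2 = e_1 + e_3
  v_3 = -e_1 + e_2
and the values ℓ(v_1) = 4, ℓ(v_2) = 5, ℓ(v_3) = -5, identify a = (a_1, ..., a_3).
a = (4, -1, 1)

Write a = (a_1, ..., a_3) in the standard basis. For each basis vector v_i, ℓ(v_i) = <v_i, a> is a linear equation in the a_j's. Collect the n equations into a matrix system V a = ℓ, where row i of V is v_i (expressed in the standard basis). Since V is invertible (lower-triangular with 1s on the diagonal, up to permutation), solve by back-substitution:
  V =
[[1, 0, 0],
 [1, 0, 1],
 [-1, 1, 0]]
  V a = (4, 5, -5)
Solving gives a = (4, -1, 1).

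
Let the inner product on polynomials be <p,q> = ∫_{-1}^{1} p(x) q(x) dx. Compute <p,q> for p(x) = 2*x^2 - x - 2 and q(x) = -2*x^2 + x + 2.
<p,q> = -74/15

Expand the product: p(x)·q(x) = -4*x^4 + 4*x^3 + 7*x^2 - 4*x - 4.
∫_{-1}^{1} of each monomial x^k gives [2/(k+1) if k even, 0 if k odd]. Integrating term-by-term (or equivalently evaluating the antiderivative F(x) = -4*x^5/5 + x^4 + 7*x^3/3 - 2*x^2 - 4*x at the endpoints):
  F(1) − F(−1) = -52/15 − (22/15) = -74/15.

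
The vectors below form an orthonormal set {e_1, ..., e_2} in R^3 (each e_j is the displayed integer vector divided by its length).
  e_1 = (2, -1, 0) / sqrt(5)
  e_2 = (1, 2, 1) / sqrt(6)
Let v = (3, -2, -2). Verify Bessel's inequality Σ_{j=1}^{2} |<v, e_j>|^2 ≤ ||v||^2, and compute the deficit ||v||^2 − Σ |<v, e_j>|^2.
Σ |<v, e_j>|^2 = 143/10; ||v||^2 = 17; deficit = 27/10

Write each e_j = u_j / sqrt(<u_j, u_j>) where u_j is the displayed integer vector. Then <v, e_j> = <v, u_j> / sqrt(<u_j, u_j>), so |<v, e_j>|^2 = <v, u_j>^2 / <u_j, u_j>.
Coefficients: <v, e_1> = 8/sqrt(5), <v, e_2> = -3/sqrt(6).
Square and sum: Σ |<v, e_j>|^2 = 143/10.
Compute ||v||^2 = v·v = 17.
Deficit = 17 − 143/10 = 27/10 ≥ 0, confirming Bessel's inequality. (The deficit equals ||v − Σ <v,e_j> e_j||^2, the squared distance from v to span{e_j}.)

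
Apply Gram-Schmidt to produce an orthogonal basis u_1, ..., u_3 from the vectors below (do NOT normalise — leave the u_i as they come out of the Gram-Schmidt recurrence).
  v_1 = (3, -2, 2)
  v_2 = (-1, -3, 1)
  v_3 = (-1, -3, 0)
Orthogonal basis:
  u_1 = (3, -2, 2)
  u_2 = (-32/17, -41/17, 7/17)
  u_3 = (22/81, -55/162, -121/162)

Apply the Gram-Schmidt recurrence
  u_1 = v_1
  u_i = v_i − Σ_{j<i} ((v_i · u_j) / (u_j · u_j)) · u_j.

Step by step this gives:
  u_1 = (3, -2, 2)
  u_2 = (-32/17, -41/17, 7/17)
  u_3 = (22/81, -55/162, -121/162)

Orthogonality check:
  u_2 · u_1 = 0 (should be 0)
  u_3 · u_1 = 0 (should be 0)
  u_3 · u_2 = 0 (should be 0)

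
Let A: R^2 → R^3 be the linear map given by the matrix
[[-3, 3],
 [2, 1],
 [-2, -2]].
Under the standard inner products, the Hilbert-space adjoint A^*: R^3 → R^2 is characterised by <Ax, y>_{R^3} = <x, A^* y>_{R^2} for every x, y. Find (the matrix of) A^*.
A^* = A^T =
[[-3, 2, -2],
 [3, 1, -2]]

For real matrices with standard dot products, the defining identity <Ax, y> = <x, A^* y> gives (Ax)^T y = x^T (A^*) y, i.e. x^T A^T y = x^T (A^*) y. Since this holds for all x, y, we must have A^* = A^T. Therefore
A^* =
[[-3, 2, -2],
 [3, 1, -2]].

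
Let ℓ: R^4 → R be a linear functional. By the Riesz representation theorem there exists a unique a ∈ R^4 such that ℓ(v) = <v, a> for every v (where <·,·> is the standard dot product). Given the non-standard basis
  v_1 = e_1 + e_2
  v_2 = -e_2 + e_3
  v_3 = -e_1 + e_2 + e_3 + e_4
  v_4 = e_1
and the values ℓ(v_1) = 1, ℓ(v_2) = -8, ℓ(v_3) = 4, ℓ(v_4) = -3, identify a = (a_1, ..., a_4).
a = (-3, 4, -4, 1)

Write a = (a_1, ..., a_4) in the standard basis. For each basis vector v_i, ℓ(v_i) = <v_i, a> is a linear equation in the a_j's. Collect the n equations into a matrix system V a = ℓ, where row i of V is v_i (expressed in the standard basis). Since V is invertible (lower-triangular with 1s on the diagonal, up to permutation), solve by back-substitution:
  V =
[[1, 1, 0, 0],
 [0, -1, 1, 0],
 [-1, 1, 1, 1],
 [1, 0, 0, 0]]
  V a = (1, -8, 4, -3)
Solving gives a = (-3, 4, -4, 1).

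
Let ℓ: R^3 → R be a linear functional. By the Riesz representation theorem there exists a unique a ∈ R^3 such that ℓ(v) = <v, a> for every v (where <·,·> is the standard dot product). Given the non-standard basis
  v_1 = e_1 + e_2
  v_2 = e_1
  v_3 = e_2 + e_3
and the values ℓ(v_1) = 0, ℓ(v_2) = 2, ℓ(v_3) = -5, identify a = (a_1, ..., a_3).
a = (2, -2, -3)

Write a = (a_1, ..., a_3) in the standard basis. For each basis vector v_i, ℓ(v_i) = <v_i, a> is a linear equation in the a_j's. Collect the n equations into a matrix system V a = ℓ, where row i of V is v_i (expressed in the standard basis). Since V is invertible (lower-triangular with 1s on the diagonal, up to permutation), solve by back-substitution:
  V =
[[1, 1, 0],
 [1, 0, 0],
 [0, 1, 1]]
  V a = (0, 2, -5)
Solving gives a = (2, -2, -3).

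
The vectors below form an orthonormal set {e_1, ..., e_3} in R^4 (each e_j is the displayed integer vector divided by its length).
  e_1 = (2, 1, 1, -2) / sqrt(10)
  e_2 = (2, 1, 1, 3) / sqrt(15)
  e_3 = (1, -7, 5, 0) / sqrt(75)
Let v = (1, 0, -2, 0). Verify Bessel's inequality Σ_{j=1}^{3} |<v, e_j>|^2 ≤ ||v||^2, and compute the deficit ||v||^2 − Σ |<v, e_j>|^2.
Σ |<v, e_j>|^2 = 27/25; ||v||^2 = 5; deficit = 98/25

Write each e_j = u_j / sqrt(<u_j, u_j>) where u_j is the displayed integer vector. Then <v, e_j> = <v, u_j> / sqrt(<u_j, u_j>), so |<v, e_j>|^2 = <v, u_j>^2 / <u_j, u_j>.
Coefficients: <v, e_1> = 0/sqrt(10), <v, e_2> = 0/sqrt(15), <v, e_3> = -9/sqrt(75).
Square and sum: Σ |<v, e_j>|^2 = 27/25.
Compute ||v||^2 = v·v = 5.
Deficit = 5 − 27/25 = 98/25 ≥ 0, confirming Bessel's inequality. (The deficit equals ||v − Σ <v,e_j> e_j||^2, the squared distance from v to span{e_j}.)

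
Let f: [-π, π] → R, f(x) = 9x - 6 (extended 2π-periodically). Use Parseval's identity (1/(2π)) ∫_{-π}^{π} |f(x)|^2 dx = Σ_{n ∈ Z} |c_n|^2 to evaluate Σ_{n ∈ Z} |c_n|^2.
Σ |c_n|^2 = 27π^2 + 36

Expand and integrate term by term over [-π, π]:
  ∫ (9x)^2 dx = 81·(2π^3/3); ∫ 2·9·(-6)·x dx = 0 (odd integrand); ∫ (-6)^2 dx = 36·2π.
So (1/(2π)) ∫_{-π}^{π} (9x - 6)^2 dx = 81π^2/3 + 36 = 27π^2 + 36.
Parseval ⇒ Σ |c_n|^2 = 27π^2 + 36.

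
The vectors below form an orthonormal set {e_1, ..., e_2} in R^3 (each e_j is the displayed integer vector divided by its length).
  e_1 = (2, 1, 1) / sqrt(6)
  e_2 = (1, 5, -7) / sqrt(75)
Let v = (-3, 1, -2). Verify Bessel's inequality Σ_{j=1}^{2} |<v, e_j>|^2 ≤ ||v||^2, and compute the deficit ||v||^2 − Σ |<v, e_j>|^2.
Σ |<v, e_j>|^2 = 579/50; ||v||^2 = 14; deficit = 121/50

Write each e_j = u_j / sqrt(<u_j, u_j>) where u_j is the displayed integer vector. Then <v, e_j> = <v, u_j> / sqrt(<u_j, u_j>), so |<v, e_j>|^2 = <v, u_j>^2 / <u_j, u_j>.
Coefficients: <v, e_1> = -7/sqrt(6), <v, e_2> = 16/sqrt(75).
Square and sum: Σ |<v, e_j>|^2 = 579/50.
Compute ||v||^2 = v·v = 14.
Deficit = 14 − 579/50 = 121/50 ≥ 0, confirming Bessel's inequality. (The deficit equals ||v − Σ <v,e_j> e_j||^2, the squared distance from v to span{e_j}.)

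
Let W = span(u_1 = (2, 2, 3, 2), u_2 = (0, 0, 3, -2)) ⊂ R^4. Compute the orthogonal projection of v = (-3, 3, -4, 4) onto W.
proj_W(v) = (12/31, 12/31, -132/31, 112/31)

Set up U = [u_1 | ... | u_2] ∈ R^(4×2). The projector onto W = col(U) is P = U (U^T U)^(-1) U^T.
Compute U^T U =
  [21, 5]
  [5, 13],
and U^T v = (-4, -20).
Solve U^T U · c = U^T v for the coefficients: c = (6/31, -50/31). The projection is proj_W(v) = U c.
Check: (v - proj_W(v)) · u_1 = 0  (should be 0).
Check: (v - proj_W(v)) · u_2 = 0  (should be 0).
Result: proj_W(v) = (12/31, 12/31, -132/31, 112/31).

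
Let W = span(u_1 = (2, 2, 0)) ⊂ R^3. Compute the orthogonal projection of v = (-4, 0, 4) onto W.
proj_W(v) = (-2, -2, 0)

Set up U = [u_1 | ... | u_1] ∈ R^(3×1). The projector onto W = col(U) is P = U (U^T U)^(-1) U^T.
Compute U^T U =
  [8],
and U^T v = (-8).
Solve U^T U · c = U^T v for the coefficients: c = (-1). The projection is proj_W(v) = U c.
Check: (v - proj_W(v)) · u_1 = 0  (should be 0).
Result: proj_W(v) = (-2, -2, 0).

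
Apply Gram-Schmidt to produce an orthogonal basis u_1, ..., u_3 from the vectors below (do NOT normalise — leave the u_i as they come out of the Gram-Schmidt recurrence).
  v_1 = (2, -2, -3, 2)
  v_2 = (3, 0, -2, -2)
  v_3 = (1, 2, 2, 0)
Orthogonal basis:
  u_1 = (2, -2, -3, 2)
  u_2 = (47/21, 16/21, -6/7, -58/21)
  u_3 = (420/293, 330/293, 288/293, 342/293)

Apply the Gram-Schmidt recurrence
  u_1 = v_1
  u_i = v_i − Σ_{j<i} ((v_i · u_j) / (u_j · u_j)) · u_j.

Step by step this gives:
  u_1 = (2, -2, -3, 2)
  u_2 = (47/21, 16/21, -6/7, -58/21)
  u_3 = (420/293, 330/293, 288/293, 342/293)

Orthogonality check:
  u_2 · u_1 = 0 (should be 0)
  u_3 · u_1 = 0 (should be 0)
  u_3 · u_2 = 0 (should be 0)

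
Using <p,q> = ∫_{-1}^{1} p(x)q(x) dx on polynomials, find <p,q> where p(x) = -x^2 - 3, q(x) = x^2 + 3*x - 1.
<p,q> = 64/15

Expand the product: p(x)·q(x) = -x^4 - 3*x^3 - 2*x^2 - 9*x + 3.
∫_{-1}^{1} of each monomial x^k gives [2/(k+1) if k even, 0 if k odd]. Integrating term-by-term (or equivalently evaluating the antiderivative F(x) = -x^5/5 - 3*x^4/4 - 2*x^3/3 - 9*x^2/2 + 3*x at the endpoints):
  F(1) − F(−1) = -187/60 − (-443/60) = 64/15.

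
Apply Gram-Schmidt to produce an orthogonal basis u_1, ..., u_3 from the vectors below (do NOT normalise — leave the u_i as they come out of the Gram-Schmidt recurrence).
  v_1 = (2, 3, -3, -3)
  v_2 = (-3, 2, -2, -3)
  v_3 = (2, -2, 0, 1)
Orthogonal basis:
  u_1 = (2, 3, -3, -3)
  u_2 = (-123/31, 17/31, -17/31, -48/31)
  u_3 = (48/581, -701/581, -461/581, -208/581)

Apply the Gram-Schmidt recurrence
  u_1 = v_1
  u_i = v_i − Σ_{j<i} ((v_i · u_j) / (u_j · u_j)) · u_j.

Step by step this gives:
  u_1 = (2, 3, -3, -3)
  u_2 = (-123/31, 17/31, -17/31, -48/31)
  u_3 = (48/581, -701/581, -461/581, -208/581)

Orthogonality check:
  u_2 · u_1 = 0 (should be 0)
  u_3 · u_1 = 0 (should be 0)
  u_3 · u_2 = 0 (should be 0)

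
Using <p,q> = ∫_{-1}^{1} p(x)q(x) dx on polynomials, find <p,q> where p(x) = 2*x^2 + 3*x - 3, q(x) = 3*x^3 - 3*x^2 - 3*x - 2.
<p,q> = 158/15

Expand the product: p(x)·q(x) = 6*x^5 + 3*x^4 - 24*x^3 - 4*x^2 + 3*x + 6.
∫_{-1}^{1} of each monomial x^k gives [2/(k+1) if k even, 0 if k odd]. Integrating term-by-term (or equivalently evaluating the antiderivative F(x) = x^6 + 3*x^5/5 - 6*x^4 - 4*x^3/3 + 3*x^2/2 + 6*x at the endpoints):
  F(1) − F(−1) = 53/30 − (-263/30) = 158/15.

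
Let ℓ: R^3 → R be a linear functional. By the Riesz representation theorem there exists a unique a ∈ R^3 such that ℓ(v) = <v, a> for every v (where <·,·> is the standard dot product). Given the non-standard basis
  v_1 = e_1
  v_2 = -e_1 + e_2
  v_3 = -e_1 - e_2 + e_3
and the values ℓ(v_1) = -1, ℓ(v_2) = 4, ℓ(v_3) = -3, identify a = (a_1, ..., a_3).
a = (-1, 3, -1)

Write a = (a_1, ..., a_3) in the standard basis. For each basis vector v_i, ℓ(v_i) = <v_i, a> is a linear equation in the a_j's. Collect the n equations into a matrix system V a = ℓ, where row i of V is v_i (expressed in the standard basis). Since V is invertible (lower-triangular with 1s on the diagonal, up to permutation), solve by back-substitution:
  V =
[[1, 0, 0],
 [-1, 1, 0],
 [-1, -1, 1]]
  V a = (-1, 4, -3)
Solving gives a = (-1, 3, -1).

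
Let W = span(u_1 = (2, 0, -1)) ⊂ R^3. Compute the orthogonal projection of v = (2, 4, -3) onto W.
proj_W(v) = (14/5, 0, -7/5)

Set up U = [u_1 | ... | u_1] ∈ R^(3×1). The projector onto W = col(U) is P = U (U^T U)^(-1) U^T.
Compute U^T U =
  [5],
and U^T v = (7).
Solve U^T U · c = U^T v for the coefficients: c = (7/5). The projection is proj_W(v) = U c.
Check: (v - proj_W(v)) · u_1 = 0  (should be 0).
Result: proj_W(v) = (14/5, 0, -7/5).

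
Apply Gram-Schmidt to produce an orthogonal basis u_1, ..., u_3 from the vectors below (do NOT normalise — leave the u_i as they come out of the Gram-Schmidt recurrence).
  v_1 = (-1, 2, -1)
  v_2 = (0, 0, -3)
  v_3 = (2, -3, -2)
Orthogonal basis:
  u_1 = (-1, 2, -1)
  u_2 = (1/2, -1, -5/2)
  u_3 = (2/5, 1/5, 0)

Apply the Gram-Schmidt recurrence
  u_1 = v_1
  u_i = v_i − Σ_{j<i} ((v_i · u_j) / (u_j · u_j)) · u_j.

Step by step this gives:
  u_1 = (-1, 2, -1)
  u_2 = (1/2, -1, -5/2)
  u_3 = (2/5, 1/5, 0)

Orthogonality check:
  u_2 · u_1 = 0 (should be 0)
  u_3 · u_1 = 0 (should be 0)
  u_3 · u_2 = 0 (should be 0)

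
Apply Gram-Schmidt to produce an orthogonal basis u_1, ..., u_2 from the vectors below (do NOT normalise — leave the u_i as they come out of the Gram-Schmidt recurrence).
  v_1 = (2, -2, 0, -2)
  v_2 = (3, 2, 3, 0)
Orthogonal basis:
  u_1 = (2, -2, 0, -2)
  u_2 = (8/3, 7/3, 3, 1/3)

Apply the Gram-Schmidt recurrence
  u_1 = v_1
  u_i = v_i − Σ_{j<i} ((v_i · u_j) / (u_j · u_j)) · u_j.

Step by step this gives:
  u_1 = (2, -2, 0, -2)
  u_2 = (8/3, 7/3, 3, 1/3)

Orthogonality check:
  u_2 · u_1 = 0 (should be 0)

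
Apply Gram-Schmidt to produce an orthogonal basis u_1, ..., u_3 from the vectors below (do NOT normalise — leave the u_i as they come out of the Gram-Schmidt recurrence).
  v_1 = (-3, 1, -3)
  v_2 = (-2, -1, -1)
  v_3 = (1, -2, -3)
Orthogonal basis:
  u_1 = (-3, 1, -3)
  u_2 = (-14/19, -27/19, 5/19)
  u_3 = (2, -3/2, -5/2)

Apply the Gram-Schmidt recurrence
  u_1 = v_1
  u_i = v_i − Σ_{j<i} ((v_i · u_j) / (u_j · u_j)) · u_j.

Step by step this gives:
  u_1 = (-3, 1, -3)
  u_2 = (-14/19, -27/19, 5/19)
  u_3 = (2, -3/2, -5/2)

Orthogonality check:
  u_2 · u_1 = 0 (should be 0)
  u_3 · u_1 = 0 (should be 0)
  u_3 · u_2 = 0 (should be 0)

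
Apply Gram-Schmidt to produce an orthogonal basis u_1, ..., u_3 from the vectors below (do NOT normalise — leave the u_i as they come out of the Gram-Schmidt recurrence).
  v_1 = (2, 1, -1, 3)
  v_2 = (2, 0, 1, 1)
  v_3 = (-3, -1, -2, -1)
Orthogonal basis:
  u_1 = (2, 1, -1, 3)
  u_2 = (6/5, -2/5, 7/5, -1/5)
  u_3 = (0, -10/9, -5/18, 5/18)

Apply the Gram-Schmidt recurrence
  u_1 = v_1
  u_i = v_i − Σ_{j<i} ((v_i · u_j) / (u_j · u_j)) · u_j.

Step by step this gives:
  u_1 = (2, 1, -1, 3)
  u_2 = (6/5, -2/5, 7/5, -1/5)
  u_3 = (0, -10/9, -5/18, 5/18)

Orthogonality check:
  u_2 · u_1 = 0 (should be 0)
  u_3 · u_1 = 0 (should be 0)
  u_3 · u_2 = 0 (should be 0)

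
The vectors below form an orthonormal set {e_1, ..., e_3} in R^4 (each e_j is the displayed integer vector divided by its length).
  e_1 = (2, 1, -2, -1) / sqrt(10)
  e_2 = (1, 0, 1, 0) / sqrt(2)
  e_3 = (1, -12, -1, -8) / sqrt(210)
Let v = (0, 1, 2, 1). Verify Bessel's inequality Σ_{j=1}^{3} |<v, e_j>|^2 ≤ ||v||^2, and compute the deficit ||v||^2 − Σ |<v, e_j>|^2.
Σ |<v, e_j>|^2 = 124/21; ||v||^2 = 6; deficit = 2/21

Write each e_j = u_j / sqrt(<u_j, u_j>) where u_j is the displayed integer vector. Then <v, e_j> = <v, u_j> / sqrt(<u_j, u_j>), so |<v, e_j>|^2 = <v, u_j>^2 / <u_j, u_j>.
Coefficients: <v, e_1> = -4/sqrt(10), <v, e_2> = 2/sqrt(2), <v, e_3> = -22/sqrt(210).
Square and sum: Σ |<v, e_j>|^2 = 124/21.
Compute ||v||^2 = v·v = 6.
Deficit = 6 − 124/21 = 2/21 ≥ 0, confirming Bessel's inequality. (The deficit equals ||v − Σ <v,e_j> e_j||^2, the squared distance from v to span{e_j}.)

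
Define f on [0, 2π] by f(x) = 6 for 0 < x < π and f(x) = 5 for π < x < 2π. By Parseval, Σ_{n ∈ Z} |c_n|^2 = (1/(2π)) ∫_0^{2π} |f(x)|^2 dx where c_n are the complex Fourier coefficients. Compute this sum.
Σ |c_n|^2 = 61/2

Parseval equates the L^2 energy of f (normalised by 1/(2π)) with the ℓ^2 sum of its Fourier coefficients: (1/(2π)) ∫_0^{2π} |f|^2 = Σ |c_n|^2.
Compute the left side: (1/(2π)) [∫_0^π 6^2 dx + ∫_π^{2π} 5^2 dx] = (1/(2π)) · (36π + 25π) = (36 + 25)/2 = 61/2.
So Σ_{n ∈ Z} |c_n|^2 = 61/2.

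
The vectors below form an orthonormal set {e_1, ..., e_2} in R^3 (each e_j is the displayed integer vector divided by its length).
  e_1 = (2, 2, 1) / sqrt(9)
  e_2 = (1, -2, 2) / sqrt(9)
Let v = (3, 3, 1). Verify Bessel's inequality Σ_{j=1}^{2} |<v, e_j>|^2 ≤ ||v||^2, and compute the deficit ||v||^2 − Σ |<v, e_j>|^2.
Σ |<v, e_j>|^2 = 170/9; ||v||^2 = 19; deficit = 1/9

Write each e_j = u_j / sqrt(<u_j, u_j>) where u_j is the displayed integer vector. Then <v, e_j> = <v, u_j> / sqrt(<u_j, u_j>), so |<v, e_j>|^2 = <v, u_j>^2 / <u_j, u_j>.
Coefficients: <v, e_1> = 13/sqrt(9), <v, e_2> = -1/sqrt(9).
Square and sum: Σ |<v, e_j>|^2 = 170/9.
Compute ||v||^2 = v·v = 19.
Deficit = 19 − 170/9 = 1/9 ≥ 0, confirming Bessel's inequality. (The deficit equals ||v − Σ <v,e_j> e_j||^2, the squared distance from v to span{e_j}.)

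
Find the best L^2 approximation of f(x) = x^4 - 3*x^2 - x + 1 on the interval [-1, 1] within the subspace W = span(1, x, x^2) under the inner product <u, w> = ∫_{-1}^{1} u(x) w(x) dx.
g(x) = -15*x^2/7 - x + 32/35

The best approximation g ∈ W is the orthogonal projection of f onto W. Writing g = a_0 + a_1 x + a_2 x^2, the coefficients solve the normal equations G · a = b where
  G_{ij} = <φ_i, φ_j> and b_i = <f, φ_i>, with φ_0 = 1, φ_1 = x, φ_2 = x^2.
G =
  [2, 0, 2/3]
  [0, 2/3, 0]
  [2/3, 0, 2/5],
b = (2/5, -2/3, -26/105).
Solving gives a_0 = 32/35, a_1 = -1, a_2 = -15/7, so
  g(x) = -15*x^2/7 - x + 32/35.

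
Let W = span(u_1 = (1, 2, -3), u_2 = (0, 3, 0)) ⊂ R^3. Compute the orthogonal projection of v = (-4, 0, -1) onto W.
proj_W(v) = (-1/10, 0, 3/10)

Set up U = [u_1 | ... | u_2] ∈ R^(3×2). The projector onto W = col(U) is P = U (U^T U)^(-1) U^T.
Compute U^T U =
  [14, 6]
  [6, 9],
and U^T v = (-1, 0).
Solve U^T U · c = U^T v for the coefficients: c = (-1/10, 1/15). The projection is proj_W(v) = U c.
Check: (v - proj_W(v)) · u_1 = 0  (should be 0).
Check: (v - proj_W(v)) · u_2 = 0  (should be 0).
Result: proj_W(v) = (-1/10, 0, 3/10).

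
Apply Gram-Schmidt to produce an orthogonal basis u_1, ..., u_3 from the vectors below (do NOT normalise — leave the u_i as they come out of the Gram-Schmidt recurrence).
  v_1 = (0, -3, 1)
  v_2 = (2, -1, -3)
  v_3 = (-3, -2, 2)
Orthogonal basis:
  u_1 = (0, -3, 1)
  u_2 = (2, -1, -3)
  u_3 = (-11/7, -11/35, -33/35)

Apply the Gram-Schmidt recurrence
  u_1 = v_1
  u_i = v_i − Σ_{j<i} ((v_i · u_j) / (u_j · u_j)) · u_j.

Step by step this gives:
  u_1 = (0, -3, 1)
  u_2 = (2, -1, -3)
  u_3 = (-11/7, -11/35, -33/35)

Orthogonality check:
  u_2 · u_1 = 0 (should be 0)
  u_3 · u_1 = 0 (should be 0)
  u_3 · u_2 = 0 (should be 0)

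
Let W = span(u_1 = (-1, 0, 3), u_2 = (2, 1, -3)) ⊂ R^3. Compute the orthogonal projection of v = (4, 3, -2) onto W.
proj_W(v) = (73/19, 60/19, -39/19)

Set up U = [u_1 | ... | u_2] ∈ R^(3×2). The projector onto W = col(U) is P = U (U^T U)^(-1) U^T.
Compute U^T U =
  [10, -11]
  [-11, 14],
and U^T v = (-10, 17).
Solve U^T U · c = U^T v for the coefficients: c = (47/19, 60/19). The projection is proj_W(v) = U c.
Check: (v - proj_W(v)) · u_1 = 0  (should be 0).
Check: (v - proj_W(v)) · u_2 = 0  (should be 0).
Result: proj_W(v) = (73/19, 60/19, -39/19).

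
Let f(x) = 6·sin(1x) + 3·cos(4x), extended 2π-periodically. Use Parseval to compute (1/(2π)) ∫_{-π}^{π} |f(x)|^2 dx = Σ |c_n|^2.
Σ |c_n|^2 = 45/2

Expand |f|^2 and use orthogonality of {sin(nx), cos(mx)} on [-π, π]:
  ∫_{-π}^{π} sin(nx)^2 dx = π, ∫ cos(mx)^2 dx = π, and cross terms integrate to 0.
So ∫_{-π}^{π} f(x)^2 dx = 6^2 · π + 3^2 · π = (36 + 9)π.
Divide by 2π: (36 + 9)/2 = 45/2.
By Parseval, this equals Σ |c_n|^2.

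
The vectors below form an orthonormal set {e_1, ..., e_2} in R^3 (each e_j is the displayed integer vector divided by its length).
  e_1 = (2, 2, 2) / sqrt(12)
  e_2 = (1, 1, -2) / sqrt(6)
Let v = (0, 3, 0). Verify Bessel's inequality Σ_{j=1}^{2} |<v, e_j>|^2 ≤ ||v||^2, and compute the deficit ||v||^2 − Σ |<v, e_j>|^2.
Σ |<v, e_j>|^2 = 9/2; ||v||^2 = 9; deficit = 9/2

Write each e_j = u_j / sqrt(<u_j, u_j>) where u_j is the displayed integer vector. Then <v, e_j> = <v, u_j> / sqrt(<u_j, u_j>), so |<v, e_j>|^2 = <v, u_j>^2 / <u_j, u_j>.
Coefficients: <v, e_1> = 6/sqrt(12), <v, e_2> = 3/sqrt(6).
Square and sum: Σ |<v, e_j>|^2 = 9/2.
Compute ||v||^2 = v·v = 9.
Deficit = 9 − 9/2 = 9/2 ≥ 0, confirming Bessel's inequality. (The deficit equals ||v − Σ <v,e_j> e_j||^2, the squared distance from v to span{e_j}.)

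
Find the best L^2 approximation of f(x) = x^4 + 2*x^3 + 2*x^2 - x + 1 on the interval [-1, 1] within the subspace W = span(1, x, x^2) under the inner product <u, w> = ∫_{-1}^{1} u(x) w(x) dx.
g(x) = 20*x^2/7 + x/5 + 32/35

The best approximation g ∈ W is the orthogonal projection of f onto W. Writing g = a_0 + a_1 x + a_2 x^2, the coefficients solve the normal equations G · a = b where
  G_{ij} = <φ_i, φ_j> and b_i = <f, φ_i>, with φ_0 = 1, φ_1 = x, φ_2 = x^2.
G =
  [2, 0, 2/3]
  [0, 2/3, 0]
  [2/3, 0, 2/5],
b = (56/15, 2/15, 184/105).
Solving gives a_0 = 32/35, a_1 = 1/5, a_2 = 20/7, so
  g(x) = 20*x^2/7 + x/5 + 32/35.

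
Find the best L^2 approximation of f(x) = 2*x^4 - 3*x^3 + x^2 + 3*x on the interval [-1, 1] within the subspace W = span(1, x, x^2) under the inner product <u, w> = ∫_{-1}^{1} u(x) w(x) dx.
g(x) = 19*x^2/7 + 6*x/5 - 6/35

The best approximation g ∈ W is the orthogonal projection of f onto W. Writing g = a_0 + a_1 x + a_2 x^2, the coefficients solve the normal equations G · a = b where
  G_{ij} = <φ_i, φ_j> and b_i = <f, φ_i>, with φ_0 = 1, φ_1 = x, φ_2 = x^2.
G =
  [2, 0, 2/3]
  [0, 2/3, 0]
  [2/3, 0, 2/5],
b = (22/15, 4/5, 34/35).
Solving gives a_0 = -6/35, a_1 = 6/5, a_2 = 19/7, so
  g(x) = 19*x^2/7 + 6*x/5 - 6/35.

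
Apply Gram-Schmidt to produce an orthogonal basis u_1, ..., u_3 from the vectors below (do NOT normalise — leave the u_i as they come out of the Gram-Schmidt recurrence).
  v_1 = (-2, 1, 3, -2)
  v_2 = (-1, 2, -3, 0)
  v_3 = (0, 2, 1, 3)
Orthogonal basis:
  u_1 = (-2, 1, 3, -2)
  u_2 = (-14/9, 41/18, -13/6, -5/9)
  u_3 = (-5/227, 437/227, 293/227, 663/227)

Apply the Gram-Schmidt recurrence
  u_1 = v_1
  u_i = v_i − Σ_{j<i} ((v_i · u_j) / (u_j · u_j)) · u_j.

Step by step this gives:
  u_1 = (-2, 1, 3, -2)
  u_2 = (-14/9, 41/18, -13/6, -5/9)
  u_3 = (-5/227, 437/227, 293/227, 663/227)

Orthogonality check:
  u_2 · u_1 = 0 (should be 0)
  u_3 · u_1 = 0 (should be 0)
  u_3 · u_2 = 0 (should be 0)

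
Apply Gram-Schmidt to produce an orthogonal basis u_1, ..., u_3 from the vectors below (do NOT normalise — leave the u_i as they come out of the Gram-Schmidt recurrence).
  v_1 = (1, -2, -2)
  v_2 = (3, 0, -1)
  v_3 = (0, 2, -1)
Orthogonal basis:
  u_1 = (1, -2, -2)
  u_2 = (22/9, 10/9, 1/9)
  u_3 = (-32/65, 16/13, -96/65)

Apply the Gram-Schmidt recurrence
  u_1 = v_1
  u_i = v_i − Σ_{j<i} ((v_i · u_j) / (u_j · u_j)) · u_j.

Step by step this gives:
  u_1 = (1, -2, -2)
  u_2 = (22/9, 10/9, 1/9)
  u_3 = (-32/65, 16/13, -96/65)

Orthogonality check:
  u_2 · u_1 = 0 (should be 0)
  u_3 · u_1 = 0 (should be 0)
  u_3 · u_2 = 0 (should be 0)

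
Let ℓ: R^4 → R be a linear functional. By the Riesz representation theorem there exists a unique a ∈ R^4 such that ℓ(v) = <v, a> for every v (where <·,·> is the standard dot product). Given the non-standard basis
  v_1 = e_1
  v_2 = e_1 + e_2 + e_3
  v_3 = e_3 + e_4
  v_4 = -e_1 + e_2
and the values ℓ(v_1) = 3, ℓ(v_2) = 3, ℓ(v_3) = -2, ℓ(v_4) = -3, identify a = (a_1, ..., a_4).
a = (3, 0, 0, -2)

Write a = (a_1, ..., a_4) in the standard basis. For each basis vector v_i, ℓ(v_i) = <v_i, a> is a linear equation in the a_j's. Collect the n equations into a matrix system V a = ℓ, where row i of V is v_i (expressed in the standard basis). Since V is invertible (lower-triangular with 1s on the diagonal, up to permutation), solve by back-substitution:
  V =
[[1, 0, 0, 0],
 [1, 1, 1, 0],
 [0, 0, 1, 1],
 [-1, 1, 0, 0]]
  V a = (3, 3, -2, -3)
Solving gives a = (3, 0, 0, -2).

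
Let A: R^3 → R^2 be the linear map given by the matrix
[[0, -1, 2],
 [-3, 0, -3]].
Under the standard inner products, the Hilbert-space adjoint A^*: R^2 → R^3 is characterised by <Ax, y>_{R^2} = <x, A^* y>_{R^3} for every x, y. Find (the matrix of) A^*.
A^* = A^T =
[[0, -3],
 [-1, 0],
 [2, -3]]

For real matrices with standard dot products, the defining identity <Ax, y> = <x, A^* y> gives (Ax)^T y = x^T (A^*) y, i.e. x^T A^T y = x^T (A^*) y. Since this holds for all x, y, we must have A^* = A^T. Therefore
A^* =
[[0, -3],
 [-1, 0],
 [2, -3]].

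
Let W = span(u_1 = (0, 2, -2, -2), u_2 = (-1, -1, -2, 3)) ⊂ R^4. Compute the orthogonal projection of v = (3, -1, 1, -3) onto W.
proj_W(v) = (37/41, 26/41, 85/41, -100/41)

Set up U = [u_1 | ... | u_2] ∈ R^(4×2). The projector onto W = col(U) is P = U (U^T U)^(-1) U^T.
Compute U^T U =
  [12, -4]
  [-4, 15],
and U^T v = (2, -13).
Solve U^T U · c = U^T v for the coefficients: c = (-11/82, -37/41). The projection is proj_W(v) = U c.
Check: (v - proj_W(v)) · u_1 = 0  (should be 0).
Check: (v - proj_W(v)) · u_2 = 0  (should be 0).
Result: proj_W(v) = (37/41, 26/41, 85/41, -100/41).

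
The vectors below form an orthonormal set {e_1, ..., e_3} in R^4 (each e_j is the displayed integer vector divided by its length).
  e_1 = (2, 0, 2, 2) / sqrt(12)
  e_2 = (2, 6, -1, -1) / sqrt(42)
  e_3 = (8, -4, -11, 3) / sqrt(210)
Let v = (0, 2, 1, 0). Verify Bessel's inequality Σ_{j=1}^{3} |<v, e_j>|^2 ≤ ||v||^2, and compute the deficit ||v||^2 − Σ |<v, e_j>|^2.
Σ |<v, e_j>|^2 = 74/15; ||v||^2 = 5; deficit = 1/15

Write each e_j = u_j / sqrt(<u_j, u_j>) where u_j is the displayed integer vector. Then <v, e_j> = <v, u_j> / sqrt(<u_j, u_j>), so |<v, e_j>|^2 = <v, u_j>^2 / <u_j, u_j>.
Coefficients: <v, e_1> = 2/sqrt(12), <v, e_2> = 11/sqrt(42), <v, e_3> = -19/sqrt(210).
Square and sum: Σ |<v, e_j>|^2 = 74/15.
Compute ||v||^2 = v·v = 5.
Deficit = 5 − 74/15 = 1/15 ≥ 0, confirming Bessel's inequality. (The deficit equals ||v − Σ <v,e_j> e_j||^2, the squared distance from v to span{e_j}.)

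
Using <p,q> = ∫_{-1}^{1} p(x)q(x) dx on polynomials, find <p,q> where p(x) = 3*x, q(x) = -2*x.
<p,q> = -4

Expand the product: p(x)·q(x) = -6*x^2.
∫_{-1}^{1} of each monomial x^k gives [2/(k+1) if k even, 0 if k odd]. Integrating term-by-term (or equivalently evaluating the antiderivative F(x) = -2*x^3 at the endpoints):
  F(1) − F(−1) = -2 − (2) = -4.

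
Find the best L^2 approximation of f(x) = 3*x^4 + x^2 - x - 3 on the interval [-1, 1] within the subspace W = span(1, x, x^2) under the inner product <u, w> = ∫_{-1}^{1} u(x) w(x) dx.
g(x) = 25*x^2/7 - x - 114/35

The best approximation g ∈ W is the orthogonal projection of f onto W. Writing g = a_0 + a_1 x + a_2 x^2, the coefficients solve the normal equations G · a = b where
  G_{ij} = <φ_i, φ_j> and b_i = <f, φ_i>, with φ_0 = 1, φ_1 = x, φ_2 = x^2.
G =
  [2, 0, 2/3]
  [0, 2/3, 0]
  [2/3, 0, 2/5],
b = (-62/15, -2/3, -26/35).
Solving gives a_0 = -114/35, a_1 = -1, a_2 = 25/7, so
  g(x) = 25*x^2/7 - x - 114/35.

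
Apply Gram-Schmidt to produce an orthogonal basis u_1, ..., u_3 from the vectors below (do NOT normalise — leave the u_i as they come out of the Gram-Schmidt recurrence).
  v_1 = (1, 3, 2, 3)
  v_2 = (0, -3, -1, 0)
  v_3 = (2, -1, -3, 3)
Orthogonal basis:
  u_1 = (1, 3, 2, 3)
  u_2 = (11/23, -36/23, -1/23, 33/23)
  u_3 = (132/109, 113/109, -339/109, 69/109)

Apply the Gram-Schmidt recurrence
  u_1 = v_1
  u_i = v_i − Σ_{j<i} ((v_i · u_j) / (u_j · u_j)) · u_j.

Step by step this gives:
  u_1 = (1, 3, 2, 3)
  u_2 = (11/23, -36/23, -1/23, 33/23)
  u_3 = (132/109, 113/109, -339/109, 69/109)

Orthogonality check:
  u_2 · u_1 = 0 (should be 0)
  u_3 · u_1 = 0 (should be 0)
  u_3 · u_2 = 0 (should be 0)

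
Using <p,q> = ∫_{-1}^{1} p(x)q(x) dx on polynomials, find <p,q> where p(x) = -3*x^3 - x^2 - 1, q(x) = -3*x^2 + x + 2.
<p,q> = -10/3

Expand the product: p(x)·q(x) = 9*x^5 - 7*x^3 + x^2 - x - 2.
∫_{-1}^{1} of each monomial x^k gives [2/(k+1) if k even, 0 if k odd]. Integrating term-by-term (or equivalently evaluating the antiderivative F(x) = 3*x^6/2 - 7*x^4/4 + x^3/3 - x^2/2 - 2*x at the endpoints):
  F(1) − F(−1) = -29/12 − (11/12) = -10/3.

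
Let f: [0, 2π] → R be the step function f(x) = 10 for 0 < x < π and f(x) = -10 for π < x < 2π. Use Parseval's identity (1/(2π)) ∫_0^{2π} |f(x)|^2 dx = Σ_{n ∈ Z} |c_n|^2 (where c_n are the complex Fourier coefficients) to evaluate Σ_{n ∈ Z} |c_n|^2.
Σ |c_n|^2 = 100

Parseval equates the L^2 energy of f (normalised by 1/(2π)) with the ℓ^2 sum of its Fourier coefficients: (1/(2π)) ∫_0^{2π} |f|^2 = Σ |c_n|^2.
Compute the left side: (1/(2π)) [∫_0^π 10^2 dx + ∫_π^{2π} (-10)^2 dx] = (1/(2π)) · (100π + 100π) = (100 + 100)/2 = 100.
So Σ_{n ∈ Z} |c_n|^2 = 100.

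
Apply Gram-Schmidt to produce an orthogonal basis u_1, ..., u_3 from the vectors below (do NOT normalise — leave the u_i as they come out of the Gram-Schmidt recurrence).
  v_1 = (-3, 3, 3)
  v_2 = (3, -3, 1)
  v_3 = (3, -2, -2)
Orthogonal basis:
  u_1 = (-3, 3, 3)
  u_2 = (4/3, -4/3, 8/3)
  u_3 = (1/2, 1/2, 0)

Apply the Gram-Schmidt recurrence
  u_1 = v_1
  u_i = v_i − Σ_{j<i} ((v_i · u_j) / (u_j · u_j)) · u_j.

Step by step this gives:
  u_1 = (-3, 3, 3)
  u_2 = (4/3, -4/3, 8/3)
  u_3 = (1/2, 1/2, 0)

Orthogonality check:
  u_2 · u_1 = 0 (should be 0)
  u_3 · u_1 = 0 (should be 0)
  u_3 · u_2 = 0 (should be 0)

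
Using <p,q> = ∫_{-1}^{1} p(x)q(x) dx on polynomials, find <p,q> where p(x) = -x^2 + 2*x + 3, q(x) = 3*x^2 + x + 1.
<p,q> = 172/15

Expand the product: p(x)·q(x) = -3*x^4 + 5*x^3 + 10*x^2 + 5*x + 3.
∫_{-1}^{1} of each monomial x^k gives [2/(k+1) if k even, 0 if k odd]. Integrating term-by-term (or equivalently evaluating the antiderivative F(x) = -3*x^5/5 + 5*x^4/4 + 10*x^3/3 + 5*x^2/2 + 3*x at the endpoints):
  F(1) − F(−1) = 569/60 − (-119/60) = 172/15.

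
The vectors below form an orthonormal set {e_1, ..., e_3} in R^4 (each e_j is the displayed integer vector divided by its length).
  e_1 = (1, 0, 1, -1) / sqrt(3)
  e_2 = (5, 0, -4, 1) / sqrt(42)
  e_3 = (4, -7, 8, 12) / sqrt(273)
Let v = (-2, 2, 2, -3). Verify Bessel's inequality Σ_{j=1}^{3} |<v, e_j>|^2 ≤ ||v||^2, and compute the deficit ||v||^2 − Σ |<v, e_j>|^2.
Σ |<v, e_j>|^2 = 519/26; ||v||^2 = 21; deficit = 27/26

Write each e_j = u_j / sqrt(<u_j, u_j>) where u_j is the displayed integer vector. Then <v, e_j> = <v, u_j> / sqrt(<u_j, u_j>), so |<v, e_j>|^2 = <v, u_j>^2 / <u_j, u_j>.
Coefficients: <v, e_1> = 3/sqrt(3), <v, e_2> = -21/sqrt(42), <v, e_3> = -42/sqrt(273).
Square and sum: Σ |<v, e_j>|^2 = 519/26.
Compute ||v||^2 = v·v = 21.
Deficit = 21 − 519/26 = 27/26 ≥ 0, confirming Bessel's inequality. (The deficit equals ||v − Σ <v,e_j> e_j||^2, the squared distance from v to span{e_j}.)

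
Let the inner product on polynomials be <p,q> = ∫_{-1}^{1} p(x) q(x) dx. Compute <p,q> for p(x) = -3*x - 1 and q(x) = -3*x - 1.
<p,q> = 8

Expand the product: p(x)·q(x) = 9*x^2 + 6*x + 1.
∫_{-1}^{1} of each monomial x^k gives [2/(k+1) if k even, 0 if k odd]. Integrating term-by-term (or equivalently evaluating the antiderivative F(x) = 3*x^3 + 3*x^2 + x at the endpoints):
  F(1) − F(−1) = 7 − (-1) = 8.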